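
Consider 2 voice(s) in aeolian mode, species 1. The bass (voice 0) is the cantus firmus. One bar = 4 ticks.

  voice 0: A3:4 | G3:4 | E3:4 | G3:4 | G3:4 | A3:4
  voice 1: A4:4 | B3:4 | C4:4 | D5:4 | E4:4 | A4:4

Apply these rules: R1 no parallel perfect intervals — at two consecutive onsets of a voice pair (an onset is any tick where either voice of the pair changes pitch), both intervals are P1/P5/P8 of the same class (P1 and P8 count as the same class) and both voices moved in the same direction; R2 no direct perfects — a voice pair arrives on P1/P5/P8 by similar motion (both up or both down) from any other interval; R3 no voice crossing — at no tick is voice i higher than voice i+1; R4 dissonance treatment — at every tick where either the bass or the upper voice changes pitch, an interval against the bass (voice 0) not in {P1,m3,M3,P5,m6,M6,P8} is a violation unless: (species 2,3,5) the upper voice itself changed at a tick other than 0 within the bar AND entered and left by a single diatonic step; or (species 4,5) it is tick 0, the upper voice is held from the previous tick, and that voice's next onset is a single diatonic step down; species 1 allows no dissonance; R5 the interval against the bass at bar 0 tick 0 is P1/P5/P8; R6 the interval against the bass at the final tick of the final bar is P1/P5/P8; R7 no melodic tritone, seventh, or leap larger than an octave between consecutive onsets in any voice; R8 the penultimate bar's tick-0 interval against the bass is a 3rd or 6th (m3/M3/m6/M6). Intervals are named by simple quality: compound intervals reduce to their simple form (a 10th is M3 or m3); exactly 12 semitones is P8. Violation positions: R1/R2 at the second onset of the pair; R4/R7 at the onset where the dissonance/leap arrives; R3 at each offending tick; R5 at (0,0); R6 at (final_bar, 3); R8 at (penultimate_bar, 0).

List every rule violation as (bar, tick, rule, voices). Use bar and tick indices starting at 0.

bar 0: v0=A3 v1=A4 downbeat P8
bar 1: v0=G3 v1=B3 downbeat M3
bar 2: v0=E3 v1=C4 downbeat m6
bar 3: v0=G3 v1=D5 downbeat P5
bar 4: v0=G3 v1=E4 downbeat M6
bar 5: v0=A3 v1=A4 downbeat P8
  -> R7 @ bar 1 tick 0 v(1,): A4->B3 leap 10st
  -> R2 @ bar 3 tick 0 v(0, 1): E3/C4 m6 -> G3/D5 P5 similar
  -> R7 @ bar 3 tick 0 v(1,): C4->D5 leap 14st
  -> R7 @ bar 4 tick 0 v(1,): D5->E4 leap 10st
  -> R2 @ bar 5 tick 0 v(0, 1): G3/E4 M6 -> A3/A4 P8 similar

(1, 0, R7, (1,))
(3, 0, R2, (0, 1))
(3, 0, R7, (1,))
(4, 0, R7, (1,))
(5, 0, R2, (0, 1))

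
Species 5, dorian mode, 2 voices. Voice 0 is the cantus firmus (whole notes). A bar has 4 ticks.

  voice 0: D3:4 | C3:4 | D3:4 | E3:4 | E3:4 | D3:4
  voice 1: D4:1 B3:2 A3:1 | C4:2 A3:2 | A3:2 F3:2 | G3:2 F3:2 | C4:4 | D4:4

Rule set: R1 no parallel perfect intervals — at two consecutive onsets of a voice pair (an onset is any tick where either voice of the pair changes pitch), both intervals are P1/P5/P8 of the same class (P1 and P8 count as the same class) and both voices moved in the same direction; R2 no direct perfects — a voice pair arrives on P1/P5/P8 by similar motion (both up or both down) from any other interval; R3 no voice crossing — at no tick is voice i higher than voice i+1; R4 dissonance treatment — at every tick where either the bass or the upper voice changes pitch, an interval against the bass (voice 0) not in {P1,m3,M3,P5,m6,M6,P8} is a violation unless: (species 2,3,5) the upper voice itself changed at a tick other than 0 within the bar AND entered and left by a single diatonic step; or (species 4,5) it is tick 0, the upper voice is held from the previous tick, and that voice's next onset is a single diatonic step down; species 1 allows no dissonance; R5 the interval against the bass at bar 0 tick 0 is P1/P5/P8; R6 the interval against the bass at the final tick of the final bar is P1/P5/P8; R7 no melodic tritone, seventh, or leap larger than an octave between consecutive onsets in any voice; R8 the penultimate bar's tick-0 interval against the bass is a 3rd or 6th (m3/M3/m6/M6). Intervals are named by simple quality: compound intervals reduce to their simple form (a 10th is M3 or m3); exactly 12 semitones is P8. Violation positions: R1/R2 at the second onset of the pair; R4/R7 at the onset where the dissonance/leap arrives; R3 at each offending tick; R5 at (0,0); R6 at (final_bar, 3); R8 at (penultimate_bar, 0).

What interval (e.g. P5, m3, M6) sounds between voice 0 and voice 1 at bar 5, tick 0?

voice 0=D3 voice 1=D4 -> P8

P8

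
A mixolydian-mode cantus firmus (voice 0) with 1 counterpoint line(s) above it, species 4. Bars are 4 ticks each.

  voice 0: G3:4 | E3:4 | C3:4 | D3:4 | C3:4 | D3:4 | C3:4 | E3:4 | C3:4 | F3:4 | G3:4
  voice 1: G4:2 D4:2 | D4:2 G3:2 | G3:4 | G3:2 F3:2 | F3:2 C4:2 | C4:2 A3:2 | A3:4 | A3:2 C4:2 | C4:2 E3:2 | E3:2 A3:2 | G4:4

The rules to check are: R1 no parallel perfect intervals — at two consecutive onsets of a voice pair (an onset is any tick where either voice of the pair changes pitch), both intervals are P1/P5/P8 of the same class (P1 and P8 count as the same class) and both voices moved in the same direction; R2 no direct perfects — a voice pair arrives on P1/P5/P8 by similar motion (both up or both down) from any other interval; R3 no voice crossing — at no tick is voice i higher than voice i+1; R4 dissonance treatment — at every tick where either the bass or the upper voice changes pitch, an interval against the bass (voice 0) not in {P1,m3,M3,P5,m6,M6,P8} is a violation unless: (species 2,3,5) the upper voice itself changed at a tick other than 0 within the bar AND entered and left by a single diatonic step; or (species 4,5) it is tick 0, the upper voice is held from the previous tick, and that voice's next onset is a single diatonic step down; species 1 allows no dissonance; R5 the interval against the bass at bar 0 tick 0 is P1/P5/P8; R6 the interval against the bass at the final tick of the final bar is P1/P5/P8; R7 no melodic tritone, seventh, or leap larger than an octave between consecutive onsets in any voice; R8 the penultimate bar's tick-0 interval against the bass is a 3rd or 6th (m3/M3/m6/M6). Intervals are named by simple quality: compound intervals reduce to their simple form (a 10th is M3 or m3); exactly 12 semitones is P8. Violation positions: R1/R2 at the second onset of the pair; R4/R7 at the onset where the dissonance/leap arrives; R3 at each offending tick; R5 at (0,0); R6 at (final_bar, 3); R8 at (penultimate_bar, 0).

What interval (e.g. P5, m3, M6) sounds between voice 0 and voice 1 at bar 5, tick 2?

P5

voice 0=D3 voice 1=A3 -> P5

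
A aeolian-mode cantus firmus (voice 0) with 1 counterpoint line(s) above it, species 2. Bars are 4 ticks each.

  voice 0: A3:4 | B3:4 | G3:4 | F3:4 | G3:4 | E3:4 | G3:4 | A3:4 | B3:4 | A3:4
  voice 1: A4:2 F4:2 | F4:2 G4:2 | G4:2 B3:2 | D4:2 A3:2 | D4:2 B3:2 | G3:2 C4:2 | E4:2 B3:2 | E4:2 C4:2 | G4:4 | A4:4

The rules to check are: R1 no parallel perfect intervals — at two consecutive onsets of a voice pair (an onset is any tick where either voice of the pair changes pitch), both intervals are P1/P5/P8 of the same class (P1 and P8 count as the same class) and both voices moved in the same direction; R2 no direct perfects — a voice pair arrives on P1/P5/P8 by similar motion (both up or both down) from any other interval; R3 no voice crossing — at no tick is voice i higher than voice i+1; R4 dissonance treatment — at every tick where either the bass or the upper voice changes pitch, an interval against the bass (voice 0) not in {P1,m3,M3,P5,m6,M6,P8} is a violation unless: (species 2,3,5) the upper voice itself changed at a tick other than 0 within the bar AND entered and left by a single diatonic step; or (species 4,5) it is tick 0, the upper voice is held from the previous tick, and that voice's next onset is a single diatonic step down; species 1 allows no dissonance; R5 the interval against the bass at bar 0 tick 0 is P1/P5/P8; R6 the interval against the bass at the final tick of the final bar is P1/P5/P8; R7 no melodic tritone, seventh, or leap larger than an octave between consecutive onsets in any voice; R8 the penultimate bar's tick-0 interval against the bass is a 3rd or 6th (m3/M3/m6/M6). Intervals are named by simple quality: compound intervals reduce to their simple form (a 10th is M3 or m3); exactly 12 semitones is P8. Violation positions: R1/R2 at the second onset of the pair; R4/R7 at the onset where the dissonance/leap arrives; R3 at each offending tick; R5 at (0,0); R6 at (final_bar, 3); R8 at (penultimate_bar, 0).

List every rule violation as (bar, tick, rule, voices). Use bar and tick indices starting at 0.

bar 0: v0=A3 v1=A4 downbeat P8
bar 1: v0=B3 v1=F4 downbeat TT
bar 2: v0=G3 v1=G4 downbeat P8
bar 3: v0=F3 v1=D4 downbeat M6
bar 4: v0=G3 v1=D4 downbeat P5
bar 5: v0=E3 v1=G3 downbeat m3
bar 6: v0=G3 v1=E4 downbeat M6
bar 7: v0=A3 v1=E4 downbeat P5
bar 8: v0=B3 v1=G4 downbeat m6
bar 9: v0=A3 v1=A4 downbeat P8
  -> R4 @ bar 1 tick 0 v(0, 1): B3/F4 TT untreated
  -> R2 @ bar 4 tick 0 v(0, 1): F3/A3 M3 -> G3/D4 P5 similar
  -> R2 @ bar 7 tick 0 v(0, 1): G3/B3 M3 -> A3/E4 P5 similar

(1, 0, R4, (0, 1))
(4, 0, R2, (0, 1))
(7, 0, R2, (0, 1))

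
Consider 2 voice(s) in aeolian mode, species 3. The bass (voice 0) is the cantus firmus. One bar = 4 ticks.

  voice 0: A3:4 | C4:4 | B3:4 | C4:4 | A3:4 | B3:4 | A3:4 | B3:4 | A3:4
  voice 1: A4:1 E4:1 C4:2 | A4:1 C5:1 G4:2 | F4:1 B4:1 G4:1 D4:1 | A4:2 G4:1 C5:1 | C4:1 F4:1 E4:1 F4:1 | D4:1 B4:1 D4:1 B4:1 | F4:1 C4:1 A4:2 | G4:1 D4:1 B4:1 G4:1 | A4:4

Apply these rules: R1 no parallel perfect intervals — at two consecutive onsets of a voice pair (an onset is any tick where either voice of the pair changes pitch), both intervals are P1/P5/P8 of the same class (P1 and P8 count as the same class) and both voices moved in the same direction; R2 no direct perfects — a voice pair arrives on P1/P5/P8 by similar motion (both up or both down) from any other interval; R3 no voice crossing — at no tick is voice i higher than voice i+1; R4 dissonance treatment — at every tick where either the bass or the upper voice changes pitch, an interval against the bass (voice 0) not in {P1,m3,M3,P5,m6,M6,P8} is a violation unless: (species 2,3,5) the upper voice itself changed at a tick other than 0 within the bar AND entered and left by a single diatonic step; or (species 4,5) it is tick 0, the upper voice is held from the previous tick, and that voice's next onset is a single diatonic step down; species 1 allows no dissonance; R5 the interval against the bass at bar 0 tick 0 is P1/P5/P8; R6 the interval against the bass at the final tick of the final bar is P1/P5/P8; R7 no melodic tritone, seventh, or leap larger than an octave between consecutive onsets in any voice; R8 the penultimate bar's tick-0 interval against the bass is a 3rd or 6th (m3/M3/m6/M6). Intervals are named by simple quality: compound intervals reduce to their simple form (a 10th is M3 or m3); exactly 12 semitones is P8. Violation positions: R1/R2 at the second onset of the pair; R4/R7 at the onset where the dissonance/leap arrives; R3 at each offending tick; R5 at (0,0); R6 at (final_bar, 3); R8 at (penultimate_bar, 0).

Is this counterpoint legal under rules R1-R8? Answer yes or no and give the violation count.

No (3 violations)

bar 0: v0=A3 v1=A4 (P8)
bar 1: v0=C4 v1=A4 (M6)
bar 2: v0=B3 v1=F4 (TT)
bar 3: v0=C4 v1=A4 (M6)
bar 4: v0=A3 v1=C4 (m3)
bar 5: v0=B3 v1=D4 (m3)
bar 6: v0=A3 v1=F4 (m6)
bar 7: v0=B3 v1=G4 (m6)
bar 8: v0=A3 v1=A4 (P8)
  R4 @ bar2.0: B3/F4 TT untreated
  R7 @ bar2.1: F4->B4 leap 6st
  R7 @ bar6.0: B4->F4 leap 6st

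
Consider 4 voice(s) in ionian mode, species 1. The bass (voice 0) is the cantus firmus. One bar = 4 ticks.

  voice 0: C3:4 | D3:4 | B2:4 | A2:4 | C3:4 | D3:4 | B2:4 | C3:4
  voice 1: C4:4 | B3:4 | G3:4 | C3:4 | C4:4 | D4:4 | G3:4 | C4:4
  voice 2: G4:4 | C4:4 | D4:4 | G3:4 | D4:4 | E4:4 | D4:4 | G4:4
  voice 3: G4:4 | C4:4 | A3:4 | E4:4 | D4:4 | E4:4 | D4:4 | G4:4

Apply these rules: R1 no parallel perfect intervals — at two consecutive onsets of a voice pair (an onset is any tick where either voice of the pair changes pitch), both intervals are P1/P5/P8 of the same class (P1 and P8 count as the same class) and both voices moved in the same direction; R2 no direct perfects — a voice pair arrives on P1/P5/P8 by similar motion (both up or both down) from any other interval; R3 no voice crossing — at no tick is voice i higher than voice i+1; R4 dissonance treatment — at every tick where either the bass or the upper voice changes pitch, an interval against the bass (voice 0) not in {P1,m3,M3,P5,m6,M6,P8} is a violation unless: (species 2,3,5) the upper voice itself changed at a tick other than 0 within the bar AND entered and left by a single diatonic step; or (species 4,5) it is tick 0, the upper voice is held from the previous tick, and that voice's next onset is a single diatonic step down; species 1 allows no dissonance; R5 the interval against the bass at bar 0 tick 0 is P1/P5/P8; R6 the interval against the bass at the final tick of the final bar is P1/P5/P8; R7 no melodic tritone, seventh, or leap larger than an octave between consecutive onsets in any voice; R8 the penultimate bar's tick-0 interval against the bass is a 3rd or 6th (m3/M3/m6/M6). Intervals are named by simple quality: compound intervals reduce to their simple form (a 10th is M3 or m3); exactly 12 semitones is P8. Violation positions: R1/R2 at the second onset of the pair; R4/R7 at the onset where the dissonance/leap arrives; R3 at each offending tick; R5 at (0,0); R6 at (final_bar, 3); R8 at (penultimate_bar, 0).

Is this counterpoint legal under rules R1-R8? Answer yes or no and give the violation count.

No (26 violations)

bar 0: v0=C3 v1=C4 v2=G4 v3=G4 (P5)
bar 1: v0=D3 v1=B3 v2=C4 v3=C4 (m7)
bar 2: v0=B2 v1=G3 v2=D4 v3=A3 (m7)
bar 3: v0=A2 v1=C3 v2=G3 v3=E4 (P5)
bar 4: v0=C3 v1=C4 v2=D4 v3=D4 (M2)
bar 5: v0=D3 v1=D4 v2=E4 v3=E4 (M2)
bar 6: v0=B2 v1=G3 v2=D4 v3=D4 (m3)
bar 7: v0=C3 v1=C4 v2=G4 v3=G4 (P5)
  R1 @ bar1.0: G4/G4 P1 -> C4/C4 P1 similar
  R4 @ bar1.0: D3/C4 m7 untreated
  R4 @ bar1.0: D3/C4 m7 untreated
  R3 @ bar2.0: D4 above A3
  R4 @ bar2.0: B2/A3 m7 untreated
  R3 @ bar2.1: D4 above A3
  R3 @ bar2.2: D4 above A3
  R3 @ bar2.3: D4 above A3
  R1 @ bar3.0: G3/D4 P5 -> C3/G3 P5 similar
  R4 @ bar3.0: A2/G3 m7 untreated
  R2 @ bar4.0: A2/C3 m3 -> C3/C4 P8 similar
  R4 @ bar4.0: C3/D4 M2 untreated
  R4 @ bar4.0: C3/D4 M2 untreated
  R1 @ bar5.0: C3/C4 P8 -> D3/D4 P8 similar
  R1 @ bar5.0: D4/D4 P1 -> E4/E4 P1 similar
  R4 @ bar5.0: D3/E4 M2 untreated
  R4 @ bar5.0: D3/E4 M2 untreated
  R1 @ bar6.0: E4/E4 P1 -> D4/D4 P1 similar
  R2 @ bar6.0: D4/E4 M2 -> G3/D4 P5 similar
  R2 @ bar6.0: D4/E4 M2 -> G3/D4 P5 similar
  R1 @ bar7.0: G3/D4 P5 -> C4/G4 P5 similar
  R1 @ bar7.0: G3/D4 P5 -> C4/G4 P5 similar
  R1 @ bar7.0: D4/D4 P1 -> G4/G4 P1 similar
  R2 @ bar7.0: B2/G3 m6 -> C3/C4 P8 similar
  R2 @ bar7.0: B2/D4 m3 -> C3/G4 P5 similar
  R2 @ bar7.0: B2/D4 m3 -> C3/G4 P5 similar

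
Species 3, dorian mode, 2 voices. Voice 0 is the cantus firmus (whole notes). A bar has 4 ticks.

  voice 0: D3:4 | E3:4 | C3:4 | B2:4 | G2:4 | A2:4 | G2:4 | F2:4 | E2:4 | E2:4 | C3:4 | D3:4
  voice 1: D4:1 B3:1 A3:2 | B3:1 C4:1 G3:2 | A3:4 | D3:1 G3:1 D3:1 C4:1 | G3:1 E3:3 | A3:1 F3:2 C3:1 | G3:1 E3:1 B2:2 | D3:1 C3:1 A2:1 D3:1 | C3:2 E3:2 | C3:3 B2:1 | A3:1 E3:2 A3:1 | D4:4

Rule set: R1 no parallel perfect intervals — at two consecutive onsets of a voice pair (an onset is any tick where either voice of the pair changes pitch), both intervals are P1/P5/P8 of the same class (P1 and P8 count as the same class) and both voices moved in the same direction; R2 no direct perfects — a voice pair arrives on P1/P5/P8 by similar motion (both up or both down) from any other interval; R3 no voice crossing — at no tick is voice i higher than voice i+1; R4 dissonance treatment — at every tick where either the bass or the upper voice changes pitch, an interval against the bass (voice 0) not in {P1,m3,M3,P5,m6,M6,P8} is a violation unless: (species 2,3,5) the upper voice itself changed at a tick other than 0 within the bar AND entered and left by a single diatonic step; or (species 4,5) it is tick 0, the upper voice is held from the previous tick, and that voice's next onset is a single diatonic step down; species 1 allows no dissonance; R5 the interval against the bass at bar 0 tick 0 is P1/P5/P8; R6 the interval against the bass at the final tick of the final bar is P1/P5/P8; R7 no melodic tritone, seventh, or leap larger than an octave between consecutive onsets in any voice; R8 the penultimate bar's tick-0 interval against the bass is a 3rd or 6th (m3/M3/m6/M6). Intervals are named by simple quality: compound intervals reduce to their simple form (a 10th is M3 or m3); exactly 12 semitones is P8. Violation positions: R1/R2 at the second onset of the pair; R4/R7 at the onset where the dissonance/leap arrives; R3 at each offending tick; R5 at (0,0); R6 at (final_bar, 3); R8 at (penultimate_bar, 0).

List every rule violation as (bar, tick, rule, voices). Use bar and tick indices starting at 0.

(1, 0, R1, (0, 1))
(3, 3, R4, (0, 1))
(3, 3, R7, (1,))
(4, 0, R2, (0, 1))
(5, 0, R2, (0, 1))
(10, 0, R7, (1,))
(11, 0, R2, (0, 1))

bar 0: v0=D3 v1=D4 downbeat P8
bar 1: v0=E3 v1=B3 downbeat P5
bar 2: v0=C3 v1=A3 downbeat M6
bar 3: v0=B2 v1=D3 downbeat m3
bar 4: v0=G2 v1=G3 downbeat P8
bar 5: v0=A2 v1=A3 downbeat P8
bar 6: v0=G2 v1=G3 downbeat P8
bar 7: v0=F2 v1=D3 downbeat M6
bar 8: v0=E2 v1=C3 downbeat m6
bar 9: v0=E2 v1=C3 downbeat m6
bar 10: v0=C3 v1=A3 downbeat M6
bar 11: v0=D3 v1=D4 downbeat P8
  -> R1 @ bar 1 tick 0 v(0, 1): D3/A3 P5 -> E3/B3 P5 similar
  -> R4 @ bar 3 tick 3 v(0, 1): B2/C4 m2 untreated
  -> R7 @ bar 3 tick 3 v(1,): D3->C4 leap 10st
  -> R2 @ bar 4 tick 0 v(0, 1): B2/C4 m2 -> G2/G3 P8 similar
  -> R2 @ bar 5 tick 0 v(0, 1): G2/E3 M6 -> A2/A3 P8 similar
  -> R7 @ bar 10 tick 0 v(1,): B2->A3 leap 10st
  -> R2 @ bar 11 tick 0 v(0, 1): C3/A3 M6 -> D3/D4 P8 similar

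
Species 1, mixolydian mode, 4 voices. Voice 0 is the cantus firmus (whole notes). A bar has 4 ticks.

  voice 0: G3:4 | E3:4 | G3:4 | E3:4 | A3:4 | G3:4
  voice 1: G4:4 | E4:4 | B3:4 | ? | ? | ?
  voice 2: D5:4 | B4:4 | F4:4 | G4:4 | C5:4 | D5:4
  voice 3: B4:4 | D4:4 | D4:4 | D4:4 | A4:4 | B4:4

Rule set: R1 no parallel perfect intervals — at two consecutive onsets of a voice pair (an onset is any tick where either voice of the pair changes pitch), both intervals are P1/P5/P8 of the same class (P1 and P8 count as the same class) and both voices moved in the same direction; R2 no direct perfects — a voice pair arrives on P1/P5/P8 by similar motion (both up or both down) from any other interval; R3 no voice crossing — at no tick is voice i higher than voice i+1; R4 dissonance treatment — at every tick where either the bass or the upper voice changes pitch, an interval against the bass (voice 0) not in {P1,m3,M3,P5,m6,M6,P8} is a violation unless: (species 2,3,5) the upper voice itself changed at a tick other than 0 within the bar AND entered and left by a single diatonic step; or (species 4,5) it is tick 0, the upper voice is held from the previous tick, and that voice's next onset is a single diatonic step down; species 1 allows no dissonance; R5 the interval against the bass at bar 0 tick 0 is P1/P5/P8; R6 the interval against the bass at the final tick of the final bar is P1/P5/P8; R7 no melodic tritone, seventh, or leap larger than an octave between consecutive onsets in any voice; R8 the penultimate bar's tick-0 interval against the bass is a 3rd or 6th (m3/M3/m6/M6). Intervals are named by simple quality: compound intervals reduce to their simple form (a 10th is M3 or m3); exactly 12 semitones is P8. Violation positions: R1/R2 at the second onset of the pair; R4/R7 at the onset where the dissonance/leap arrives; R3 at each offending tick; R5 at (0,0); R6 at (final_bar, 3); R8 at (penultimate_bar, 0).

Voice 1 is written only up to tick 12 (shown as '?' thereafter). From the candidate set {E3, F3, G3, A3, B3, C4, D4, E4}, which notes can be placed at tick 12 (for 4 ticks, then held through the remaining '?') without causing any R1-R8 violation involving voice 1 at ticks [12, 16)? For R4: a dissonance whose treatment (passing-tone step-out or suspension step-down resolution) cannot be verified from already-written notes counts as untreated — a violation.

{B3, E4, G3}

E3: violates R2
F3: violates R4,R7
G3: legal
A3: violates R4
B3: legal
C4: violates R2
D4: violates R4
E4: legal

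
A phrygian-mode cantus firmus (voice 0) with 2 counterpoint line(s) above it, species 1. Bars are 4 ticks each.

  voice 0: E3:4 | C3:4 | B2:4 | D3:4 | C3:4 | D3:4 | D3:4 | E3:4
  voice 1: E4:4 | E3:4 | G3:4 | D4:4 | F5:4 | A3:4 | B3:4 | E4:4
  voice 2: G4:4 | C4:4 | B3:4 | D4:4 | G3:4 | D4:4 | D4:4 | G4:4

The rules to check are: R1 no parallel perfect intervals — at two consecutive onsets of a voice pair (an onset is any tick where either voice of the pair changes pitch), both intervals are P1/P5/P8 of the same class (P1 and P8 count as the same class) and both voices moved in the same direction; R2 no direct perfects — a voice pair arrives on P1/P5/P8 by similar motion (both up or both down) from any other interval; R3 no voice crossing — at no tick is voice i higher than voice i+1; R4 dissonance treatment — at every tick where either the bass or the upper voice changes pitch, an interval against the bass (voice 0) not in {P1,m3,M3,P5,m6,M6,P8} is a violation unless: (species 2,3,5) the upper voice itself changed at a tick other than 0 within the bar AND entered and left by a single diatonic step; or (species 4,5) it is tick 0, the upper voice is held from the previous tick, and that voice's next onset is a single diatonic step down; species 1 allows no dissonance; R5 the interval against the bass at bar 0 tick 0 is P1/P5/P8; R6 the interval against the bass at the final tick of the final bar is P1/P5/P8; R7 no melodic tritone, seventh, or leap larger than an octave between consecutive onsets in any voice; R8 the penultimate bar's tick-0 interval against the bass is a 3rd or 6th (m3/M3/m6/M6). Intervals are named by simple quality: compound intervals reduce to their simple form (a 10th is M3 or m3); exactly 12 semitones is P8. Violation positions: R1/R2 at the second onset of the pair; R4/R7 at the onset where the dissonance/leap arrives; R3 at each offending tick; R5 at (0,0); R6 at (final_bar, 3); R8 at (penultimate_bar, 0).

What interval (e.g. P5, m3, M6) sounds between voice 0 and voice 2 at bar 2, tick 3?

voice 0=B2 voice 2=B3 -> P8

P8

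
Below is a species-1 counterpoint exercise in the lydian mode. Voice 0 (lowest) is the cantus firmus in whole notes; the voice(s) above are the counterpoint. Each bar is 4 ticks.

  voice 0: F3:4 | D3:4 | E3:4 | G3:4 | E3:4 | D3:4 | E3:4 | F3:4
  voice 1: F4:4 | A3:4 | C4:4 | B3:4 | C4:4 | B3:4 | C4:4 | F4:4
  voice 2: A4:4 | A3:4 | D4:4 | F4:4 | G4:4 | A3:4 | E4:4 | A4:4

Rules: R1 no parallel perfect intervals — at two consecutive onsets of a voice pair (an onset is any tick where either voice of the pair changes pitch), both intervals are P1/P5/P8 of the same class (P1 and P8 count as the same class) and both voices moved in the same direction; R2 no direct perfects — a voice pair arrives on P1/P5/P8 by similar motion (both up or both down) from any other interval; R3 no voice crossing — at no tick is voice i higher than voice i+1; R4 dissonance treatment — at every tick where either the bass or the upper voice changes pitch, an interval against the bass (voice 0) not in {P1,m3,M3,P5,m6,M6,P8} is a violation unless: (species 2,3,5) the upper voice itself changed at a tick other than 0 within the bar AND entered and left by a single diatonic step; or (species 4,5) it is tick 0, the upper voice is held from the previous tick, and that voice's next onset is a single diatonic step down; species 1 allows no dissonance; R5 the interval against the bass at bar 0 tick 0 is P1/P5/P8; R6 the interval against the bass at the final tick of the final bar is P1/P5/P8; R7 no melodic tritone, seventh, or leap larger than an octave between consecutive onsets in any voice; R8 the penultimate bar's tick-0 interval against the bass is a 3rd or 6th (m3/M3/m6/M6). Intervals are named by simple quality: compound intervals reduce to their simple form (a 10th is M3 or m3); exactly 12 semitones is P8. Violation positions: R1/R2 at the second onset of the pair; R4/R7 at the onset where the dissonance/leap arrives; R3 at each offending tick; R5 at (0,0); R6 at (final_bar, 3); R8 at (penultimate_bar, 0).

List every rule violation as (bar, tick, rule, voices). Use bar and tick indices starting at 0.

(0, 0, R5, (0, 2))
(1, 0, R2, (0, 1))
(1, 0, R2, (0, 2))
(1, 0, R2, (1, 2))
(2, 0, R4, (0, 2))
(3, 0, R4, (0, 2))
(4, 0, R2, (1, 2))
(5, 0, R2, (0, 2))
(5, 0, R3, (1, 2))
(5, 0, R7, (2,))
(5, 1, R3, (1, 2))
(5, 2, R3, (1, 2))
(5, 3, R3, (1, 2))
(6, 0, R2, (0, 2))
(6, 0, R8, (0, 2))
(7, 0, R2, (0, 1))
(7, 3, R6, (0, 2))

bar 0: v0=F3 v1=F4 v2=A4 downbeat M3
bar 1: v0=D3 v1=A3 v2=A3 downbeat P5
bar 2: v0=E3 v1=C4 v2=D4 downbeat m7
bar 3: v0=G3 v1=B3 v2=F4 downbeat m7
bar 4: v0=E3 v1=C4 v2=G4 downbeat m3
bar 5: v0=D3 v1=B3 v2=A3 downbeat P5
bar 6: v0=E3 v1=C4 v2=E4 downbeat P8
bar 7: v0=F3 v1=F4 v2=A4 downbeat M3
  -> R5 @ bar 0 tick 0 v(0, 2): opens on M3
  -> R2 @ bar 1 tick 0 v(0, 1): F3/F4 P8 -> D3/A3 P5 similar
  -> R2 @ bar 1 tick 0 v(0, 2): F3/A4 M3 -> D3/A3 P5 similar
  -> R2 @ bar 1 tick 0 v(1, 2): F4/A4 M3 -> A3/A3 P1 similar
  -> R4 @ bar 2 tick 0 v(0, 2): E3/D4 m7 untreated
  -> R4 @ bar 3 tick 0 v(0, 2): G3/F4 m7 untreated
  -> R2 @ bar 4 tick 0 v(1, 2): B3/F4 TT -> C4/G4 P5 similar
  -> R2 @ bar 5 tick 0 v(0, 2): E3/G4 m3 -> D3/A3 P5 similar
  -> R3 @ bar 5 tick 0 v(1, 2): B3 above A3
  -> R7 @ bar 5 tick 0 v(2,): G4->A3 leap 10st
  -> R3 @ bar 5 tick 1 v(1, 2): B3 above A3
  -> R3 @ bar 5 tick 2 v(1, 2): B3 above A3
  -> R3 @ bar 5 tick 3 v(1, 2): B3 above A3
  -> R2 @ bar 6 tick 0 v(0, 2): D3/A3 P5 -> E3/E4 P8 similar
  -> R8 @ bar 6 tick 0 v(0, 2): penult P8 not 3rd/6th
  -> R2 @ bar 7 tick 0 v(0, 1): E3/C4 m6 -> F3/F4 P8 similar
  -> R6 @ bar 7 tick 3 v(0, 2): closes on M3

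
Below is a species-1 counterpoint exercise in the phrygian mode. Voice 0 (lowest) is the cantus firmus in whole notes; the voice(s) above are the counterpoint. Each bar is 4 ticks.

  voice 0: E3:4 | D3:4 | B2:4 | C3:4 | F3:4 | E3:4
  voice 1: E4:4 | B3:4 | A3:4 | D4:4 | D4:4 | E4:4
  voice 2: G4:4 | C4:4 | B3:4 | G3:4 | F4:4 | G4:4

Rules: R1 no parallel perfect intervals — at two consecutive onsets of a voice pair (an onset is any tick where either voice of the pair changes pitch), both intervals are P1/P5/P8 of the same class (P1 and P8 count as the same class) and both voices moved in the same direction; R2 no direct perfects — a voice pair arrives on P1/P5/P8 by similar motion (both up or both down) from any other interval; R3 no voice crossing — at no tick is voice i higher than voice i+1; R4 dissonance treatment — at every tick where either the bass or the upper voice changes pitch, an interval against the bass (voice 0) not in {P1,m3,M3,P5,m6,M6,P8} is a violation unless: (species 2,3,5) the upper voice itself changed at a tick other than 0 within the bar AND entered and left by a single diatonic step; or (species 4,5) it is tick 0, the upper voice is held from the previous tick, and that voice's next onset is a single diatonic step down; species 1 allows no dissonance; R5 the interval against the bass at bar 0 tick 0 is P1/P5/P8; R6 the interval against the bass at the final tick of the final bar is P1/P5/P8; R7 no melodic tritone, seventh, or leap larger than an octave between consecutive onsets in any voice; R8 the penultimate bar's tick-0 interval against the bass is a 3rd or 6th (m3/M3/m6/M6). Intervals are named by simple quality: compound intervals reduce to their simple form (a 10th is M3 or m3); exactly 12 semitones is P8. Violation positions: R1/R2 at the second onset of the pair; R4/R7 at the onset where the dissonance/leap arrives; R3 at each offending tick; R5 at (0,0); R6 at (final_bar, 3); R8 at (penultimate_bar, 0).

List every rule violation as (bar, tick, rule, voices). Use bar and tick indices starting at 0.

(0, 0, R5, (0, 2))
(1, 0, R4, (0, 2))
(2, 0, R2, (0, 2))
(2, 0, R4, (0, 1))
(3, 0, R3, (1, 2))
(3, 0, R4, (0, 1))
(3, 1, R3, (1, 2))
(3, 2, R3, (1, 2))
(3, 3, R3, (1, 2))
(4, 0, R2, (0, 2))
(4, 0, R7, (2,))
(4, 0, R8, (0, 2))
(5, 3, R6, (0, 2))

bar 0: v0=E3 v1=E4 v2=G4 downbeat m3
bar 1: v0=D3 v1=B3 v2=C4 downbeat m7
bar 2: v0=B2 v1=A3 v2=B3 downbeat P8
bar 3: v0=C3 v1=D4 v2=G3 downbeat P5
bar 4: v0=F3 v1=D4 v2=F4 downbeat P8
bar 5: v0=E3 v1=E4 v2=G4 downbeat m3
  -> R5 @ bar 0 tick 0 v(0, 2): opens on m3
  -> R4 @ bar 1 tick 0 v(0, 2): D3/C4 m7 untreated
  -> R2 @ bar 2 tick 0 v(0, 2): D3/C4 m7 -> B2/B3 P8 similar
  -> R4 @ bar 2 tick 0 v(0, 1): B2/A3 m7 untreated
  -> R3 @ bar 3 tick 0 v(1, 2): D4 above G3
  -> R4 @ bar 3 tick 0 v(0, 1): C3/D4 M2 untreated
  -> R3 @ bar 3 tick 1 v(1, 2): D4 above G3
  -> R3 @ bar 3 tick 2 v(1, 2): D4 above G3
  -> R3 @ bar 3 tick 3 v(1, 2): D4 above G3
  -> R2 @ bar 4 tick 0 v(0, 2): C3/G3 P5 -> F3/F4 P8 similar
  -> R7 @ bar 4 tick 0 v(2,): G3->F4 leap 10st
  -> R8 @ bar 4 tick 0 v(0, 2): penult P8 not 3rd/6th
  -> R6 @ bar 5 tick 3 v(0, 2): closes on m3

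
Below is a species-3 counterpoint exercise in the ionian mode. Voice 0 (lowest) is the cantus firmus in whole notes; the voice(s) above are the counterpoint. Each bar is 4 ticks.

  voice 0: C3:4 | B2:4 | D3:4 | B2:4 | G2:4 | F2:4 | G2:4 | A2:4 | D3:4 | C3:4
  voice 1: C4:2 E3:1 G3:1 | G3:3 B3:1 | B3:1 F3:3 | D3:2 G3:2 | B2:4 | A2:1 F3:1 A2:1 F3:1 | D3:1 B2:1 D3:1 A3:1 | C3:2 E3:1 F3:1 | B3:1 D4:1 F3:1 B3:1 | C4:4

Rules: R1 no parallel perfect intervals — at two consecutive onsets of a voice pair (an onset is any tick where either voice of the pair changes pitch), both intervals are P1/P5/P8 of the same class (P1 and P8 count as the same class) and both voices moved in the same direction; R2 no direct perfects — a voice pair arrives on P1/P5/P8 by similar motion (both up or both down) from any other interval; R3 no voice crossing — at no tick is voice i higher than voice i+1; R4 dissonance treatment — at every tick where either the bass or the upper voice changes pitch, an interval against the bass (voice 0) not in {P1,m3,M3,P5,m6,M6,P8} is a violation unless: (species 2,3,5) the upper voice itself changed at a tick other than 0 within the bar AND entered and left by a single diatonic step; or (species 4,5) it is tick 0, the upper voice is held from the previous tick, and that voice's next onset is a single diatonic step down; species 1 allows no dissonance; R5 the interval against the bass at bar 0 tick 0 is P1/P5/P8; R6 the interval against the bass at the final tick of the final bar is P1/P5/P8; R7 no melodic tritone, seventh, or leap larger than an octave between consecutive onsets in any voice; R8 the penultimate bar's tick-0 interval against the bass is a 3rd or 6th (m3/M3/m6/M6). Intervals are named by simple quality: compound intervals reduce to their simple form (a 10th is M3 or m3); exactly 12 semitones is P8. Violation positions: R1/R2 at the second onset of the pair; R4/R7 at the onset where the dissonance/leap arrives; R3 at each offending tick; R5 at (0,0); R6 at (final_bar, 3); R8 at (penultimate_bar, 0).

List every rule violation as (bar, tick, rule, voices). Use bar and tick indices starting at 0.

bar 0: v0=C3 v1=C4 downbeat P8
bar 1: v0=B2 v1=G3 downbeat m6
bar 2: v0=D3 v1=B3 downbeat M6
bar 3: v0=B2 v1=D3 downbeat m3
bar 4: v0=G2 v1=B2 downbeat M3
bar 5: v0=F2 v1=A2 downbeat M3
bar 6: v0=G2 v1=D3 downbeat P5
bar 7: v0=A2 v1=C3 downbeat m3
bar 8: v0=D3 v1=B3 downbeat M6
bar 9: v0=C3 v1=C4 downbeat P8
  -> R7 @ bar 2 tick 1 v(1,): B3->F3 leap 6st
  -> R4 @ bar 6 tick 3 v(0, 1): G2/A3 M2 untreated
  -> R7 @ bar 8 tick 0 v(1,): F3->B3 leap 6st
  -> R7 @ bar 8 tick 3 v(1,): F3->B3 leap 6st

(2, 1, R7, (1,))
(6, 3, R4, (0, 1))
(8, 0, R7, (1,))
(8, 3, R7, (1,))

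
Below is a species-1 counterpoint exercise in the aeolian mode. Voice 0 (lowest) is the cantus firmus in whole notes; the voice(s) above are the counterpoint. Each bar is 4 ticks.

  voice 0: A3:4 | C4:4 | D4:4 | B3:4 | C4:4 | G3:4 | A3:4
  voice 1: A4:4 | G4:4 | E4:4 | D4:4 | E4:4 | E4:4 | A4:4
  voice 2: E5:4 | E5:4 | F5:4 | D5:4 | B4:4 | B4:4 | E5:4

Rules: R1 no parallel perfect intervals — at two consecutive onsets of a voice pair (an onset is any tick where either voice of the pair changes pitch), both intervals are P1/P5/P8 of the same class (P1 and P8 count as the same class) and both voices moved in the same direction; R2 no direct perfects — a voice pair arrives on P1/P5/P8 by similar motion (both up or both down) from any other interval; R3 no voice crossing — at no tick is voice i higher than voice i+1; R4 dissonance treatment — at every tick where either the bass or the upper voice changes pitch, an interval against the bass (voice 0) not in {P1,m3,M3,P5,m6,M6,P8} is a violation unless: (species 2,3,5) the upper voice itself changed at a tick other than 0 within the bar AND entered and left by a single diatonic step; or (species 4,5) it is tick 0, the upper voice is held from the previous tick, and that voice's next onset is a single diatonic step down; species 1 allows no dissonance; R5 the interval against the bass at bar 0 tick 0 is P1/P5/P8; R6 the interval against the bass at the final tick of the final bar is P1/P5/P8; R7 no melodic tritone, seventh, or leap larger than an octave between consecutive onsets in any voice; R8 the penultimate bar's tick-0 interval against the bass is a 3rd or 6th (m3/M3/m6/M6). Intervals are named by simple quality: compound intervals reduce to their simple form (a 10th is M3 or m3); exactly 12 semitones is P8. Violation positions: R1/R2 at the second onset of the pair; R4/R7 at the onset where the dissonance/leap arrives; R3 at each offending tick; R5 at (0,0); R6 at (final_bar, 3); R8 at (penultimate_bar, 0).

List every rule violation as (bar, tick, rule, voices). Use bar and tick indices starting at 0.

(2, 0, R4, (0, 1))
(3, 0, R2, (1, 2))
(4, 0, R4, (0, 2))
(6, 0, R1, (1, 2))
(6, 0, R2, (0, 1))
(6, 0, R2, (0, 2))

bar 0: v0=A3 v1=A4 v2=E5 downbeat P5
bar 1: v0=C4 v1=G4 v2=E5 downbeat M3
bar 2: v0=D4 v1=E4 v2=F5 downbeat m3
bar 3: v0=B3 v1=D4 v2=D5 downbeat m3
bar 4: v0=C4 v1=E4 v2=B4 downbeat M7
bar 5: v0=G3 v1=E4 v2=B4 downbeat M3
bar 6: v0=A3 v1=A4 v2=E5 downbeat P5
  -> R4 @ bar 2 tick 0 v(0, 1): D4/E4 M2 untreated
  -> R2 @ bar 3 tick 0 v(1, 2): E4/F5 m2 -> D4/D5 P8 similar
  -> R4 @ bar 4 tick 0 v(0, 2): C4/B4 M7 untreated
  -> R1 @ bar 6 tick 0 v(1, 2): E4/B4 P5 -> A4/E5 P5 similar
  -> R2 @ bar 6 tick 0 v(0, 1): G3/E4 M6 -> A3/A4 P8 similar
  -> R2 @ bar 6 tick 0 v(0, 2): G3/B4 M3 -> A3/E5 P5 similar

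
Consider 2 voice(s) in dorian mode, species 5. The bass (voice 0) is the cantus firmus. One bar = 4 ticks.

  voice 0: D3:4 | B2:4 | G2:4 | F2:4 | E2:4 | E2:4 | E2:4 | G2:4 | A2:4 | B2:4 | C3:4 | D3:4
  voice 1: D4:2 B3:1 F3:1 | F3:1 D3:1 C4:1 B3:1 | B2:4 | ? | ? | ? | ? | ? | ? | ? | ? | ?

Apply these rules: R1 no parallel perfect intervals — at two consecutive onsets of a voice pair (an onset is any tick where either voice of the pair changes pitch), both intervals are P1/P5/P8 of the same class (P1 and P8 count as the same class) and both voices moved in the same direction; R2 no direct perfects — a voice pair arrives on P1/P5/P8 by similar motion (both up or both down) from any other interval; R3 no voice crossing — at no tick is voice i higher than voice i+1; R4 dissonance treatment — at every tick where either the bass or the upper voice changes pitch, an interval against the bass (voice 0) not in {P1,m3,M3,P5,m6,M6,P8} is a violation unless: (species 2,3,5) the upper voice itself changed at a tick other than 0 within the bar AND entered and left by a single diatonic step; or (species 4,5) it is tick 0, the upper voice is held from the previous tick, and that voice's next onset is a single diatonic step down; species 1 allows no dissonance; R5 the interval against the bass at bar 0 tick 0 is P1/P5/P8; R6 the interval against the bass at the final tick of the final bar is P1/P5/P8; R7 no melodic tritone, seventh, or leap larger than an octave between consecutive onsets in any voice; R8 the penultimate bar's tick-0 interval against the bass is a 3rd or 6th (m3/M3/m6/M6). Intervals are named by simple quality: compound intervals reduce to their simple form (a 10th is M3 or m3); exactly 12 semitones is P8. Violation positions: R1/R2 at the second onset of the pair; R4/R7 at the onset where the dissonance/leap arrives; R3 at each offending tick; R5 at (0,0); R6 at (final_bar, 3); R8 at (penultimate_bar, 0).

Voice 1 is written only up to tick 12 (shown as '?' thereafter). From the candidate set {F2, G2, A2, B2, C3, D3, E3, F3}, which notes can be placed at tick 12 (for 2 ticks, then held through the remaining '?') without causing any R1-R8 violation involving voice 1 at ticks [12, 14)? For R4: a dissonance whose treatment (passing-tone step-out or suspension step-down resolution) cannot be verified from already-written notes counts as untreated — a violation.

F2: violates R2,R7
G2: violates R4
A2: legal
B2: violates R4
C3: legal
D3: legal
E3: violates R4
F3: violates R7

{A2, C3, D3}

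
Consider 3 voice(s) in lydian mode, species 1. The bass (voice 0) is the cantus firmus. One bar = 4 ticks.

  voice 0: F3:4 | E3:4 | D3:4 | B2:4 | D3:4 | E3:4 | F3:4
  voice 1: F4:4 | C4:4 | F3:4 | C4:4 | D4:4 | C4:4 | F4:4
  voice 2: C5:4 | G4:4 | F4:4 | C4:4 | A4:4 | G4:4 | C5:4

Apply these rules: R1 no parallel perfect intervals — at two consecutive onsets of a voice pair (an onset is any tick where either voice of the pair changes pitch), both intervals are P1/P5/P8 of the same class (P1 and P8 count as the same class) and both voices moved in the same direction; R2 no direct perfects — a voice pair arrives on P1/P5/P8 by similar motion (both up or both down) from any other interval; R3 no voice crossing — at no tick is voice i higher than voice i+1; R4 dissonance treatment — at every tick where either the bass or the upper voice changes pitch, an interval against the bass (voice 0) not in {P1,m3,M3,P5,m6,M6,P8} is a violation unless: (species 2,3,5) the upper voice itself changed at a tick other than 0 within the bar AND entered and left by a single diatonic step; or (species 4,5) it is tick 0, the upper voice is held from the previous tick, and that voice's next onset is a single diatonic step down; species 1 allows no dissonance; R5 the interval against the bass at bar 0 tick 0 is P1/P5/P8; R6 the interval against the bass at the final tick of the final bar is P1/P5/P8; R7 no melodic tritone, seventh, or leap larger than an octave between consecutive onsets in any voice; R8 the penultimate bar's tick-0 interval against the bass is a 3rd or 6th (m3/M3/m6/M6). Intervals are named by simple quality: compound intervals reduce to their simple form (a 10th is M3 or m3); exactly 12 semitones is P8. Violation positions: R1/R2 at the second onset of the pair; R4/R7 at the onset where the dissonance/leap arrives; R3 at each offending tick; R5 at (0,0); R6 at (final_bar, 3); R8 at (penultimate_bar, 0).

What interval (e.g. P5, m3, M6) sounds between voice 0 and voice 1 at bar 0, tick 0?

voice 0=F3 voice 1=F4 -> P8

P8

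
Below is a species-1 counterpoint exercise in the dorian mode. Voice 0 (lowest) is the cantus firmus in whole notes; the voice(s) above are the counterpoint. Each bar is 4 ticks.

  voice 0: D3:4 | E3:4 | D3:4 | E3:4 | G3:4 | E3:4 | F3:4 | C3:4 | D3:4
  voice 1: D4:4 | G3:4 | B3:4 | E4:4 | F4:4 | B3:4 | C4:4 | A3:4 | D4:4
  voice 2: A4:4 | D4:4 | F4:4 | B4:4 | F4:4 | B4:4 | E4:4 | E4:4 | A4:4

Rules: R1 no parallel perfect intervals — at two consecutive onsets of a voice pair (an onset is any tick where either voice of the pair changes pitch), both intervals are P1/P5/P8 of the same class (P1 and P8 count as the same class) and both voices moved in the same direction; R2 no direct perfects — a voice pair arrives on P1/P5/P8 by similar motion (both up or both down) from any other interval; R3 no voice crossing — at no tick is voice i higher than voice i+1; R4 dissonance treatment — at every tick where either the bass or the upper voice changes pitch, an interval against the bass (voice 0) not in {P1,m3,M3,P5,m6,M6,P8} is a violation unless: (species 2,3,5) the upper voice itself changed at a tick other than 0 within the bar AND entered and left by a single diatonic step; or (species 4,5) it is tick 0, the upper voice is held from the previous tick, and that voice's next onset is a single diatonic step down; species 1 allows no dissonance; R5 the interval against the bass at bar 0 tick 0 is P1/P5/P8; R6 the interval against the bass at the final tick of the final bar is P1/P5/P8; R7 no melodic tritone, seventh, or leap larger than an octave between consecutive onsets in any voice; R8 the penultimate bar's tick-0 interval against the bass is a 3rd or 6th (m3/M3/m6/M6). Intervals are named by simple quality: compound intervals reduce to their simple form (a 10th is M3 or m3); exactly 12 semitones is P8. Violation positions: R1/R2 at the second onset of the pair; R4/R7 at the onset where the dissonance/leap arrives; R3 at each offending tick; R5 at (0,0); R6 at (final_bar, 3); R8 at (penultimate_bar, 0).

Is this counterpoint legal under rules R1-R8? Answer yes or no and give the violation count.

No (17 violations)

bar 0: v0=D3 v1=D4 v2=A4 (P5)
bar 1: v0=E3 v1=G3 v2=D4 (m7)
bar 2: v0=D3 v1=B3 v2=F4 (m3)
bar 3: v0=E3 v1=E4 v2=B4 (P5)
bar 4: v0=G3 v1=F4 v2=F4 (m7)
bar 5: v0=E3 v1=B3 v2=B4 (P5)
bar 6: v0=F3 v1=C4 v2=E4 (M7)
bar 7: v0=C3 v1=A3 v2=E4 (M3)
bar 8: v0=D3 v1=D4 v2=A4 (P5)
  R1 @ bar1.0: D4/A4 P5 -> G3/D4 P5 similar
  R4 @ bar1.0: E3/D4 m7 untreated
  R2 @ bar3.0: D3/B3 M6 -> E3/E4 P8 similar
  R2 @ bar3.0: D3/F4 m3 -> E3/B4 P5 similar
  R2 @ bar3.0: B3/F4 TT -> E4/B4 P5 similar
  R7 @ bar3.0: F4->B4 leap 6st
  R4 @ bar4.0: G3/F4 m7 untreated
  R4 @ bar4.0: G3/F4 m7 untreated
  R7 @ bar4.0: B4->F4 leap 6st
  R2 @ bar5.0: G3/F4 m7 -> E3/B3 P5 similar
  R7 @ bar5.0: F4->B3 leap 6st
  R7 @ bar5.0: F4->B4 leap 6st
  R1 @ bar6.0: E3/B3 P5 -> F3/C4 P5 similar
  R4 @ bar6.0: F3/E4 M7 untreated
  R1 @ bar8.0: A3/E4 P5 -> D4/A4 P5 similar
  R2 @ bar8.0: C3/A3 M6 -> D3/D4 P8 similar
  R2 @ bar8.0: C3/E4 M3 -> D3/A4 P5 similar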